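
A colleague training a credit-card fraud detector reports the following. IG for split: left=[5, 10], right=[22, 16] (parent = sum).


Parent = [27, 26], H_parent = 0.9997
H_left = 0.9183 (n=15), H_right = 0.9819 (n=38)
H_children = (15/53)·0.9183 + (38/53)·0.9819 = 0.9639
IG = 0.9997 - 0.9639 = 0.0358

0.0358


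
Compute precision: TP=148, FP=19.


Precision = TP/(TP+FP)
= 148/(148+19)
= 148/167 = 88.62%

88.62%


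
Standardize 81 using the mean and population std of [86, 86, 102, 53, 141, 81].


μ = 91.5, σ = 26.5
z = (81 - 91.5)/26.5 = -0.3962

-0.3962


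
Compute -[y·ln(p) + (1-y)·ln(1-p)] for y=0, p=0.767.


BCE = -[y·ln(p) + (1-y)·ln(1-p)]
= -0 - 1·ln(1-0.767)
= -ln(0.233) = 1.4567

1.4567


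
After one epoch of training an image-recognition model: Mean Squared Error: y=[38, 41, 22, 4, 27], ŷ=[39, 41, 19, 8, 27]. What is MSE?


Squared errors: (38-39)²=1, (41-41)²=0, (22-19)²=9, (4-8)²=16, (27-27)²=0
Sum = 26
MSE = 26/5 = 26/5

26/5


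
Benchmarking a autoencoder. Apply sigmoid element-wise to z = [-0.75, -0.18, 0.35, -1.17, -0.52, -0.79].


σ(-0.75) = 1/(1+e^0.75) = 0.3208
σ(-0.18) = 1/(1+e^0.18) = 0.4551
σ(0.35) = 1/(1+e^-0.35) = 0.5866
σ(-1.17) = 1/(1+e^1.17) = 0.2369
σ(-0.52) = 1/(1+e^0.52) = 0.3729
σ(-0.79) = 1/(1+e^0.79) = 0.3122
result = [0.3208, 0.4551, 0.5866, 0.2369, 0.3729, 0.3122]

[0.3208, 0.4551, 0.5866, 0.2369, 0.3729, 0.3122]


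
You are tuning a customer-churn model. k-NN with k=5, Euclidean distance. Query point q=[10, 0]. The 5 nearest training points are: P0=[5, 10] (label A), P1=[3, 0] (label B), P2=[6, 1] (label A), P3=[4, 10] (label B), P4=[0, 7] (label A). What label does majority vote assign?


d(q,P0) = 11.1803  (label A)
d(q,P1) = 7.0  (label B)
d(q,P2) = 4.1231  (label A)
d(q,P3) = 11.6619  (label B)
d(q,P4) = 12.2066  (label A)
Votes: A=3, B=2
Majority → A

A


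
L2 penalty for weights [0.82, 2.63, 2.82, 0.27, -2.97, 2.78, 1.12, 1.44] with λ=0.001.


‖w‖₂² = (0.82)² + (2.63)² + (2.82)² + (0.27)² + (-2.97)² + (2.78)² + (1.12)² + (1.44)²
     = 0.6724 + 6.9169 + 7.9524 + 0.0729 + 8.8209 + 7.7284 + 1.2544 + 2.0736
     = 35.4919
λ·‖w‖₂² = 0.001·35.4919 = 0.035492

0.035492


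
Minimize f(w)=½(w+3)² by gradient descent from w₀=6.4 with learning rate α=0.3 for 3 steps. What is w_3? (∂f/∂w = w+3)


step 1: grad = 6.4+3 = 9.4; w = 6.4 - 0.3·(9.4) = 3.58
step 2: grad = 3.58+3 = 6.58; w = 3.58 - 0.3·(6.58) = 1.606
step 3: grad = 1.606+3 = 4.606; w = 1.606 - 0.3·(4.606) = 0.2242

0.2242


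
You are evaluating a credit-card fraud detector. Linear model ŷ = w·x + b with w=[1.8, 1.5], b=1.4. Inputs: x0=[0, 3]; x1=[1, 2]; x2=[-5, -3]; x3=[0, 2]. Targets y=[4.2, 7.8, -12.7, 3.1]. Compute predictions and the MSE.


ŷ0 = (1.8)·(0) + (1.5)·(3) + 1.4 = 5.9
ŷ1 = (1.8)·(1) + (1.5)·(2) + 1.4 = 6.2
ŷ2 = (1.8)·(-5) + (1.5)·(-3) + 1.4 = -12.1
ŷ3 = (1.8)·(0) + (1.5)·(2) + 1.4 = 4.4
errors² = [2.89, 2.56, 0.36, 1.69]
MSE = 7.5000/4 = 1.875

1.875


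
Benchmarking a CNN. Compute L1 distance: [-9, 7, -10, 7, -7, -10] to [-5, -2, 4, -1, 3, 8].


d = |-9+ 5| + |7+ 2| + |-10-4| + |7+ 1| + |-7-3| + |-10-8|
  = 4 + 9 + 14 + 8 + 10 + 18
  = 63

63


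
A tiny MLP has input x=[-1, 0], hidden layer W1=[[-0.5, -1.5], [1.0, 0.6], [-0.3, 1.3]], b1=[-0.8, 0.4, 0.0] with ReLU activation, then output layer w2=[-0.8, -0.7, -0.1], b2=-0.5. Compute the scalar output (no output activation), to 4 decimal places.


z1[0] = (-0.5)·(-1) + (-1.5)·(0) - 0.8 = -0.3
z1[1] = (1.0)·(-1) + (0.6)·(0) + 0.4 = -0.6
z1[2] = (-0.3)·(-1) + (1.3)·(0) + 0.0 = 0.3
h = ReLU(z1) = [0.0, 0.0, 0.3]
output = (-0.8)·(0.0) + (-0.7)·(0.0) + (-0.1)·(0.3) - 0.5 = -0.53

-0.53


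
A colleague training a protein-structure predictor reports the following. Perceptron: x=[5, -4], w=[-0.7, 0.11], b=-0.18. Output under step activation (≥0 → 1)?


z = (5)·(-0.7) + (-4)·(0.11) - 0.18
  = -4.12
step(z) = 0 (z<0)

0


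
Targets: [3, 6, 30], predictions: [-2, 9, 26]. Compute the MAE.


Absolute errors: |3+ 2|=5, |6-9|=3, |30-26|=4
Sum = 12
MAE = 12/3 = 4

4


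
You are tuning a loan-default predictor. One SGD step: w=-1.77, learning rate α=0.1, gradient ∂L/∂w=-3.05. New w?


w_new = w - α·∇
= -1.77 - 0.1·-3.05
= -1.77 + 0.305
= -1.465

-1.465


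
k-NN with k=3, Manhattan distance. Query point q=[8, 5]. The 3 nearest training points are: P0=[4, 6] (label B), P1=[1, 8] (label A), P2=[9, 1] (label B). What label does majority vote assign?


d(q,P0) = 5  (label B)
d(q,P1) = 10  (label A)
d(q,P2) = 5  (label B)
Votes: A=1, B=2
Majority → B

B


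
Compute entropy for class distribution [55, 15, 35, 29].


Probabilities: [55/134, 15/134, 35/134, 29/134] ≈ [0.4104, 0.1119, 0.2612, 0.2164]
H = -((55/134)·log₂(55/134) + (15/134)·log₂(15/134) + (35/134)·log₂(35/134) + (29/134)·log₂(29/134))
  = 1.8647 bits

1.8647 bits


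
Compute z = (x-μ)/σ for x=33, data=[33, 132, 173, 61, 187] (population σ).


μ = 117.2, σ = 60.75
z = (33 - 117.2)/60.75 = -1.386

-1.386


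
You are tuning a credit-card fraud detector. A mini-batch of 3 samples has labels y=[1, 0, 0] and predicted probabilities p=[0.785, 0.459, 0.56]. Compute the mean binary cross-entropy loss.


L[0] = -ln(0.785) = 0.2421
L[1] = -ln(1-0.459) = -ln(0.541) = 0.6143
L[2] = -ln(1-0.56) = -ln(0.44) = 0.821
mean = (0.2421 + 0.6143 + 0.821)/3 = 0.5591

0.5591


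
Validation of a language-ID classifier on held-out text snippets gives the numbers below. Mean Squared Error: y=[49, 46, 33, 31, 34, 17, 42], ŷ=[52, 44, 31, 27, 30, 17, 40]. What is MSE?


Squared errors: (49-52)²=9, (46-44)²=4, (33-31)²=4, (31-27)²=16, (34-30)²=16, (17-17)²=0, (42-40)²=4
Sum = 53
MSE = 53/7 = 53/7

53/7


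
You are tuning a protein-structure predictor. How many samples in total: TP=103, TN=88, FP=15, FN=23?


Total = TP + TN + FP + FN
= 103 + 88 + 15 + 23
= 229
(Predicted positive: 118, predicted negative: 111)

229


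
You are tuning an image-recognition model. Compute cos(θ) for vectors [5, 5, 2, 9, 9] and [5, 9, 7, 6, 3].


A·B = 5·5 + 5·9 + 2·7 + 9·6 + 9·3 = 165
‖A‖ = √216 = 14.6969, ‖B‖ = √200 = 14.1421
cos = 165/(√216·√200) = 165/√43200 = 0.7939

0.7939


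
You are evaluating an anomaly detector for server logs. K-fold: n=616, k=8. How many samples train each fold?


Fold size = 616/8 = 77
Training per fold = 616 - 77 = 539

539


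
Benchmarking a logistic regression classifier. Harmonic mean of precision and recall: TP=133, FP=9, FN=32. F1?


Precision = 133/142 = 0.9366
Recall = 133/165 = 0.8061
F1 = 2·P·R/(P+R) = 2·TP/(2·TP+FP+FN) = 266/(266+9+32) = 266/307 = 0.8664

0.8664


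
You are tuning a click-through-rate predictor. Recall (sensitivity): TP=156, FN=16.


Recall = TP/(TP+FN)
= 156/(156+16)
= 156/172 = 90.7%

90.7%


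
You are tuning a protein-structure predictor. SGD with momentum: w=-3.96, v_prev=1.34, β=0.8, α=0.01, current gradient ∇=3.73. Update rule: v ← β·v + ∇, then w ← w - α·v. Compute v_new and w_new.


v_new = 0.8·1.34 + 3.73 = 1.072 + 3.73 = 4.802
w_new = -3.96 - 0.01·4.802 = -3.96 - 0.04802 = -4.00802

v_new=4.802, w_new=-4.00802


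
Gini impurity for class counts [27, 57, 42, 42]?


Probabilities: [27/168, 57/168, 42/168, 42/168] ≈ [0.1607, 0.3393, 0.25, 0.25]
Σpᵢ² = (729 + 3249 + 1764 + 1764)/168² = 7506/28224
Gini = 1 - Σpᵢ² = 1 - 7506/28224 = 0.7341

0.7341


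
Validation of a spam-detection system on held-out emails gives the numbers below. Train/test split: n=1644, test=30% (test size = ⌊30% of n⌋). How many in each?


Test = ⌊1644·30/100⌋ = 493
Train = 1644 - 493 = 1151

Train: 1151, Test: 493


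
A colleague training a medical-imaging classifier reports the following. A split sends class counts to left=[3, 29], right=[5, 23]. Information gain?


Parent = [8, 52], H_parent = 0.5665
H_left = 0.4489 (n=32), H_right = 0.6769 (n=28)
H_children = (32/60)·0.4489 + (28/60)·0.6769 = 0.5553
IG = 0.5665 - 0.5553 = 0.0112

0.0112


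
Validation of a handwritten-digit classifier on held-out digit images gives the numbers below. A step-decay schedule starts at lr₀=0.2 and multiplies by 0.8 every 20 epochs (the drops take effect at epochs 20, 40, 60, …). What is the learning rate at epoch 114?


n_drops = ⌊114/20⌋ = 5
lr = 0.2·0.8^5 = 0.2·0.32768 = 0.065536

0.065536


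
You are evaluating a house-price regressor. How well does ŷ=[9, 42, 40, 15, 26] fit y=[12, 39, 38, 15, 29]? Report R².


ȳ = 26.6
SS_res = Σ(y-ŷ)² = 31
SS_tot = Σ(y-ȳ)² = 637.2
R² = 1 - SS_res/SS_tot = 1 - 0.0487 = 0.9513

0.9513


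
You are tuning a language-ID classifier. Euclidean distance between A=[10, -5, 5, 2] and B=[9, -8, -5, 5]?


d = √((10-9)² + (-5+ 8)² + (5+ 5)² + (2-5)²)
  = √(1 + 9 + 100 + 9)
  = √119 = 10.9087

10.9087


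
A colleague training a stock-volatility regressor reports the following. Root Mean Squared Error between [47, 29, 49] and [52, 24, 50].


MSE = 51/3 = 17
RMSE = √(51/3) = 4.1231

4.1231


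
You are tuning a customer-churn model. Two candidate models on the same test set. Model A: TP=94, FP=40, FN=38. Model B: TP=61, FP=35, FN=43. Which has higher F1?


Model A: P=94/134=0.7015, R=94/132=0.7121, F1=2PR/(P+R)=2TP/(2TP+FP+FN)=188/266=0.7068
Model B: P=61/96=0.6354, R=61/104=0.5865, F1=2PR/(P+R)=2TP/(2TP+FP+FN)=122/200=0.61
0.7068 > 0.61 → Model A

Model A


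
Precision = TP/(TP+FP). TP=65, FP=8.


Precision = TP/(TP+FP)
= 65/(65+8)
= 65/73 = 89.04%

89.04%


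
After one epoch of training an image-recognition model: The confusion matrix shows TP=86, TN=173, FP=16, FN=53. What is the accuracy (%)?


Accuracy = (TP+TN)/(TP+TN+FP+FN)
= (86+173)/(328)
= 259/328 = 78.96%

78.96%


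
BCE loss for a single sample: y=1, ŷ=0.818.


BCE = -[y·ln(p) + (1-y)·ln(1-p)]
= -1·ln(0.818) - 0
= -ln(0.818) = 0.2009

0.2009


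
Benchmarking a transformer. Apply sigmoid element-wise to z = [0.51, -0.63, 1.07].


σ(0.51) = 1/(1+e^-0.51) = 0.6248
σ(-0.63) = 1/(1+e^0.63) = 0.3475
σ(1.07) = 1/(1+e^-1.07) = 0.7446
result = [0.6248, 0.3475, 0.7446]

[0.6248, 0.3475, 0.7446]


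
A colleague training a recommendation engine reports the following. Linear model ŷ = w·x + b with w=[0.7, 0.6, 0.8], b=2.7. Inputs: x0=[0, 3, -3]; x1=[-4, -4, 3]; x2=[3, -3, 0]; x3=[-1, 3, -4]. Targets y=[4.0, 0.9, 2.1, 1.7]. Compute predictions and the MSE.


ŷ0 = (0.7)·(0) + (0.6)·(3) + (0.8)·(-3) + 2.7 = 2.1
ŷ1 = (0.7)·(-4) + (0.6)·(-4) + (0.8)·(3) + 2.7 = -0.1
ŷ2 = (0.7)·(3) + (0.6)·(-3) + (0.8)·(0) + 2.7 = 3.0
ŷ3 = (0.7)·(-1) + (0.6)·(3) + (0.8)·(-4) + 2.7 = 0.6
errors² = [3.61, 1.0, 0.81, 1.21]
MSE = 6.6300/4 = 1.6575

1.6575


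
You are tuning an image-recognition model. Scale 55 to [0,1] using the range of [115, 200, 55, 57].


min=55, max=200
(55-55)/(200-55) = 0/145 = 0.0

0.0


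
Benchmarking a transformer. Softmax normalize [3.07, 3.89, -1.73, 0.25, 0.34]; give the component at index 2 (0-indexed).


Exponentials: e^3.07=21.5419, e^3.89=48.9109, e^-1.73=0.1773, e^0.25=1.284, e^0.34=1.4049
Sum = 73.319
Softmax = [0.2938, 0.6671, 0.0024, 0.0175, 0.0192]
p[2] = 0.1773/73.319 = 0.0024

0.0024


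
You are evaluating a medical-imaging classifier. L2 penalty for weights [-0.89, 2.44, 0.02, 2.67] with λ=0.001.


‖w‖₂² = (-0.89)² + (2.44)² + (0.02)² + (2.67)²
     = 0.7921 + 5.9536 + 0.0004 + 7.1289
     = 13.875
λ·‖w‖₂² = 0.001·13.875 = 0.013875

0.013875


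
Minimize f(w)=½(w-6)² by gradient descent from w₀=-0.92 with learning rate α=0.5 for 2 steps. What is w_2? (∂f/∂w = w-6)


step 1: grad = -0.92-6 = -6.92; w = -0.92 - 0.5·(-6.92) = 2.54
step 2: grad = 2.54-6 = -3.46; w = 2.54 - 0.5·(-3.46) = 4.27

4.27


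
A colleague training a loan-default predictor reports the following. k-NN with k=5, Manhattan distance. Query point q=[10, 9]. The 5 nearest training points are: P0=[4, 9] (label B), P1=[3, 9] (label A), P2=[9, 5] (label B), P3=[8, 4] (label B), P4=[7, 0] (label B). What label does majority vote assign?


d(q,P0) = 6  (label B)
d(q,P1) = 7  (label A)
d(q,P2) = 5  (label B)
d(q,P3) = 7  (label B)
d(q,P4) = 12  (label B)
Votes: A=1, B=4
Majority → B

B


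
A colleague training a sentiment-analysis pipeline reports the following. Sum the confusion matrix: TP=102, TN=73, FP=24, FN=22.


Total = TP + TN + FP + FN
= 102 + 73 + 24 + 22
= 221
(Predicted positive: 126, predicted negative: 95)

221


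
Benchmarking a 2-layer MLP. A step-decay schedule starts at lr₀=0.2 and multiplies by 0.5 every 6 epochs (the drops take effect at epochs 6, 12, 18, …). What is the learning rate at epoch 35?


n_drops = ⌊35/6⌋ = 5
lr = 0.2·0.5^5 = 0.2·0.03125 = 0.00625

0.00625


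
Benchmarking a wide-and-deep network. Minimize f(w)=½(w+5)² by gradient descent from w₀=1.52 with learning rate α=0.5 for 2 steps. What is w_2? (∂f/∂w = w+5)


step 1: grad = 1.52+5 = 6.52; w = 1.52 - 0.5·(6.52) = -1.74
step 2: grad = -1.74+5 = 3.26; w = -1.74 - 0.5·(3.26) = -3.37

-3.37


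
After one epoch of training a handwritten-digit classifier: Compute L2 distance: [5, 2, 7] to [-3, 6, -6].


d = √((5+ 3)² + (2-6)² + (7+ 6)²)
  = √(64 + 16 + 169)
  = √249 = 15.7797

15.7797


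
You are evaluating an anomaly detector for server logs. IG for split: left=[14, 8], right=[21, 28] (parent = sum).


Parent = [35, 36], H_parent = 0.9999
H_left = 0.9457 (n=22), H_right = 0.9852 (n=49)
H_children = (22/71)·0.9457 + (49/71)·0.9852 = 0.973
IG = 0.9999 - 0.973 = 0.0269

0.0269


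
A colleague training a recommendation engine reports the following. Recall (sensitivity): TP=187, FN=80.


Recall = TP/(TP+FN)
= 187/(187+80)
= 187/267 = 70.04%

70.04%


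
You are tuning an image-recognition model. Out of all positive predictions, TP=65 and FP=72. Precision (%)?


Precision = TP/(TP+FP)
= 65/(65+72)
= 65/137 = 47.45%

47.45%


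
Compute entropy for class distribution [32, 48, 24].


Probabilities: [32/104, 48/104, 24/104] ≈ [0.3077, 0.4615, 0.2308]
H = -((32/104)·log₂(32/104) + (48/104)·log₂(48/104) + (24/104)·log₂(24/104))
  = 1.5262 bits

1.5262 bits


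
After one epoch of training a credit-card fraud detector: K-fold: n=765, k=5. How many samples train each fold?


Fold size = 765/5 = 153
Training per fold = 765 - 153 = 612

612


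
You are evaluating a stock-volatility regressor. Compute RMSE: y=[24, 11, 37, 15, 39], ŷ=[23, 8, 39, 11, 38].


MSE = 31/5 = 6.2
RMSE = √(31/5) = 2.49

2.49


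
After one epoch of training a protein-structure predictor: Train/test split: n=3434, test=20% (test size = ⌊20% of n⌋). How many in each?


Test = ⌊3434·20/100⌋ = 686
Train = 3434 - 686 = 2748

Train: 2748, Test: 686


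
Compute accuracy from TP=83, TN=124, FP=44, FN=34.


Accuracy = (TP+TN)/(TP+TN+FP+FN)
= (83+124)/(285)
= 207/285 = 72.63%

72.63%


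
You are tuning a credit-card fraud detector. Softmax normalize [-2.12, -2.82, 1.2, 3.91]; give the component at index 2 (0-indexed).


Exponentials: e^-2.12=0.12, e^-2.82=0.0596, e^1.2=3.3201, e^3.91=49.899
Sum = 53.3987
Softmax = [0.0022, 0.0011, 0.0622, 0.9345]
p[2] = 3.3201/53.3987 = 0.0622

0.0622


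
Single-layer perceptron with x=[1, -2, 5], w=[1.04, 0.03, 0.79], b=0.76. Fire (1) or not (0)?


z = (1)·(1.04) + (-2)·(0.03) + (5)·(0.79) + 0.76
  = 5.69
step(z) = 1 (z≥0)

1


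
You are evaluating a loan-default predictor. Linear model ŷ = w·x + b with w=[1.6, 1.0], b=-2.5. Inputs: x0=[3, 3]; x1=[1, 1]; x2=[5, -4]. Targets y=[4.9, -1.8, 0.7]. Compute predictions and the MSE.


ŷ0 = (1.6)·(3) + (1.0)·(3) - 2.5 = 5.3
ŷ1 = (1.6)·(1) + (1.0)·(1) - 2.5 = 0.1
ŷ2 = (1.6)·(5) + (1.0)·(-4) - 2.5 = 1.5
errors² = [0.16, 3.61, 0.64]
MSE = 4.4100/3 = 1.47

1.47


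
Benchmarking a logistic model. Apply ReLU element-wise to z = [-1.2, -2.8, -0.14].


ReLU(-1.2) = max(0, -1.2) = 0.0
ReLU(-2.8) = max(0, -2.8) = 0.0
ReLU(-0.14) = max(0, -0.14) = 0.0
result = [0.0, 0.0, 0.0]

[0.0, 0.0, 0.0]


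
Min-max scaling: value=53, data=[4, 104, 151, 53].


min=4, max=151
(53-4)/(151-4) = 49/147 = 0.3333

0.3333


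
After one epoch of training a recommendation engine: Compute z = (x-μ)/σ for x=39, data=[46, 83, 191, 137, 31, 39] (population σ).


μ = 87.8333, σ = 58.3793
z = (39 - 87.8333)/58.3793 = -0.8365

-0.8365


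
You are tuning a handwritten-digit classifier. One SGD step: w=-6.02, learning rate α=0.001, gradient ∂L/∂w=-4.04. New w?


w_new = w - α·∇
= -6.02 - 0.001·-4.04
= -6.02 + 0.00404
= -6.01596

-6.01596


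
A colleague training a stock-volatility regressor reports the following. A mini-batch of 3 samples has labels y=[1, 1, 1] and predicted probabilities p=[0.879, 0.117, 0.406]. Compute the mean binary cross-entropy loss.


L[0] = -ln(0.879) = 0.129
L[1] = -ln(0.117) = 2.1456
L[2] = -ln(0.406) = 0.9014
mean = (0.129 + 2.1456 + 0.9014)/3 = 1.0587

1.0587


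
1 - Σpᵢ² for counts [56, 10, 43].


Probabilities: [56/109, 10/109, 43/109] ≈ [0.5138, 0.0917, 0.3945]
Σpᵢ² = (3136 + 100 + 1849)/109² = 5085/11881
Gini = 1 - Σpᵢ² = 1 - 5085/11881 = 0.572

0.572


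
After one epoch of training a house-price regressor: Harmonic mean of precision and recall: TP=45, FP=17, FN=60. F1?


Precision = 45/62 = 0.7258
Recall = 45/105 = 0.4286
F1 = 2·P·R/(P+R) = 2·TP/(2·TP+FP+FN) = 90/(90+17+60) = 90/167 = 0.5389

0.5389


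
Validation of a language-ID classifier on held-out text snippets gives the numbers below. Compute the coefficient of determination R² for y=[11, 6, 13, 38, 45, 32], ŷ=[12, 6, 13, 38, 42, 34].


ȳ = 24.1667
SS_res = Σ(y-ŷ)² = 14
SS_tot = Σ(y-ȳ)² = 1314.83
R² = 1 - SS_res/SS_tot = 1 - 0.0106 = 0.9894

0.9894


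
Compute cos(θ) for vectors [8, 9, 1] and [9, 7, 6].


A·B = 8·9 + 9·7 + 1·6 = 141
‖A‖ = √146 = 12.083, ‖B‖ = √166 = 12.8841
cos = 141/(√146·√166) = 141/√24236 = 0.9057

0.9057


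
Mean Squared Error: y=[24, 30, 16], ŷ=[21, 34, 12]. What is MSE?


Squared errors: (24-21)²=9, (30-34)²=16, (16-12)²=16
Sum = 41
MSE = 41/3 = 41/3

41/3


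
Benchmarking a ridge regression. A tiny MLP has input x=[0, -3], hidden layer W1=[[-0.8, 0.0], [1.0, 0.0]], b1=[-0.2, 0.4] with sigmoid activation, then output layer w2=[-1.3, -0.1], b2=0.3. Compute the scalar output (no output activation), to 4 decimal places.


z1[0] = (-0.8)·(0) + (0.0)·(-3) - 0.2 = -0.2
z1[1] = (1.0)·(0) + (0.0)·(-3) + 0.4 = 0.4
h = sigmoid(z1) = [0.4502, 0.5987]
output = (-1.3)·(0.4502) + (-0.1)·(0.5987) + 0.3 = -0.3451

-0.3451


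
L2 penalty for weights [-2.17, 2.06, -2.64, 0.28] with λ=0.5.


‖w‖₂² = (-2.17)² + (2.06)² + (-2.64)² + (0.28)²
     = 4.7089 + 4.2436 + 6.9696 + 0.0784
     = 16.0005
λ·‖w‖₂² = 0.5·16.0005 = 8.00025

8.00025


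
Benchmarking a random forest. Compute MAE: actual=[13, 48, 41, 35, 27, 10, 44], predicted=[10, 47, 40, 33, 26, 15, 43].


Absolute errors: |13-10|=3, |48-47|=1, |41-40|=1, |35-33|=2, |27-26|=1, |10-15|=5, |44-43|=1
Sum = 14
MAE = 14/7 = 2

2


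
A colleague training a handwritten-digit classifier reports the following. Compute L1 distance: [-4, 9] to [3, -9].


d = |-4-3| + |9+ 9|
  = 7 + 18
  = 25

25


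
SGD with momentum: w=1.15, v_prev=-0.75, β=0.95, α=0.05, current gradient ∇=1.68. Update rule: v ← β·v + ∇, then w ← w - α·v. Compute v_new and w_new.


v_new = 0.95·-0.75 + 1.68 = -0.7125 + 1.68 = 0.9675
w_new = 1.15 - 0.05·0.9675 = 1.15 - 0.048375 = 1.101625

v_new=0.9675, w_new=1.101625


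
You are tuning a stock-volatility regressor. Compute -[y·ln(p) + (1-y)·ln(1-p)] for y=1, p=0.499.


BCE = -[y·ln(p) + (1-y)·ln(1-p)]
= -1·ln(0.499) - 0
= -ln(0.499) = 0.6951

0.6951


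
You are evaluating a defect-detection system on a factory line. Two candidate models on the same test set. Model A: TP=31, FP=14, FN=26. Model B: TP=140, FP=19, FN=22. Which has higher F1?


Model A: P=31/45=0.6889, R=31/57=0.5439, F1=2PR/(P+R)=2TP/(2TP+FP+FN)=62/102=0.6078
Model B: P=140/159=0.8805, R=140/162=0.8642, F1=2PR/(P+R)=2TP/(2TP+FP+FN)=280/321=0.8723
0.6078 < 0.8723 → Model B

Model B


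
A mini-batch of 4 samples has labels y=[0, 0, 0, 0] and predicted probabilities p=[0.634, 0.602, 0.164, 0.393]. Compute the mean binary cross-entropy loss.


L[0] = -ln(1-0.634) = -ln(0.366) = 1.0051
L[1] = -ln(1-0.602) = -ln(0.398) = 0.9213
L[2] = -ln(1-0.164) = -ln(0.836) = 0.1791
L[3] = -ln(1-0.393) = -ln(0.607) = 0.4992
mean = (1.0051 + 0.9213 + 0.1791 + 0.4992)/4 = 0.6512

0.6512


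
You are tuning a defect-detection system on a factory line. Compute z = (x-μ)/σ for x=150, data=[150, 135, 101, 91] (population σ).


μ = 119.25, σ = 24.1078
z = (150 - 119.25)/24.1078 = 1.2755

1.2755


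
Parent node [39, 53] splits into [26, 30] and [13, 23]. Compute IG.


Parent = [39, 53], H_parent = 0.9832
H_left = 0.9963 (n=56), H_right = 0.9436 (n=36)
H_children = (56/92)·0.9963 + (36/92)·0.9436 = 0.9757
IG = 0.9832 - 0.9757 = 0.0075

0.0075


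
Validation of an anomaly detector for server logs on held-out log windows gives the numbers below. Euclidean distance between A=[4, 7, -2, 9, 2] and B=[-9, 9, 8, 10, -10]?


d = √((4+ 9)² + (7-9)² + (-2-8)² + (9-10)² + (2+ 10)²)
  = √(169 + 4 + 100 + 1 + 144)
  = √418 = 20.445

20.445


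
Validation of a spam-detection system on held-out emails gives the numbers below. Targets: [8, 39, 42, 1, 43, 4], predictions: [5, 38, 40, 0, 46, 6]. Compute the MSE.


Squared errors: (8-5)²=9, (39-38)²=1, (42-40)²=4, (1-0)²=1, (43-46)²=9, (4-6)²=4
Sum = 28
MSE = 28/6 = 14/3

14/3


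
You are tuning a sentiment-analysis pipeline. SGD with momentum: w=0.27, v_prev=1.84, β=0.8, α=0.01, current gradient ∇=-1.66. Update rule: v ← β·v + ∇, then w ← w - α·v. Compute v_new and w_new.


v_new = 0.8·1.84 - 1.66 = 1.472 - 1.66 = -0.188
w_new = 0.27 - 0.01·-0.188 = 0.27 + 0.00188 = 0.27188

v_new=-0.188, w_new=0.27188


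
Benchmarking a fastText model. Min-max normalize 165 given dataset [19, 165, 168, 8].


min=8, max=168
(165-8)/(168-8) = 157/160 = 0.9812

0.9812


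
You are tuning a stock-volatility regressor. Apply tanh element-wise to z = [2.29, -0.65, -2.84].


tanh(2.29) = 0.9797
tanh(-0.65) = -0.5717
tanh(-2.84) = -0.9932
result = [0.9797, -0.5717, -0.9932]

[0.9797, -0.5717, -0.9932]


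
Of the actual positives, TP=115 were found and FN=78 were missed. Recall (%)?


Recall = TP/(TP+FN)
= 115/(115+78)
= 115/193 = 59.59%

59.59%


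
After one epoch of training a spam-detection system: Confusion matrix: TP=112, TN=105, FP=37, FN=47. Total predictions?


Total = TP + TN + FP + FN
= 112 + 105 + 37 + 47
= 301
(Predicted positive: 149, predicted negative: 152)

301


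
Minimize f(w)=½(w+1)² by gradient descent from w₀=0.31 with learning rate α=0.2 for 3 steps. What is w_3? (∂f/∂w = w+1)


step 1: grad = 0.31+1 = 1.31; w = 0.31 - 0.2·(1.31) = 0.048
step 2: grad = 0.048+1 = 1.048; w = 0.048 - 0.2·(1.048) = -0.1616
step 3: grad = -0.1616+1 = 0.8384; w = -0.1616 - 0.2·(0.8384) = -0.32928

-0.32928


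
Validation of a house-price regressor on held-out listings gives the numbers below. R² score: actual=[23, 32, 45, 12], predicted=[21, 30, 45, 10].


ȳ = 28
SS_res = Σ(y-ŷ)² = 12
SS_tot = Σ(y-ȳ)² = 586
R² = 1 - SS_res/SS_tot = 1 - 0.0205 = 0.9795

0.9795


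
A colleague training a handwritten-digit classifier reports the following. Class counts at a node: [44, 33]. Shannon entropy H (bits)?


Probabilities: [44/77, 33/77] ≈ [0.5714, 0.4286]
H = -((44/77)·log₂(44/77) + (33/77)·log₂(33/77))
  = 0.9852 bits

0.9852 bits


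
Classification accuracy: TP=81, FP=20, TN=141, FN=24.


Accuracy = (TP+TN)/(TP+TN+FP+FN)
= (81+141)/(266)
= 222/266 = 83.46%

83.46%


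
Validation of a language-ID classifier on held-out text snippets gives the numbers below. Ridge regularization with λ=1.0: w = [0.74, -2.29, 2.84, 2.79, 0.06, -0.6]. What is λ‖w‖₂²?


‖w‖₂² = (0.74)² + (-2.29)² + (2.84)² + (2.79)² + (0.06)² + (-0.6)²
     = 0.5476 + 5.2441 + 8.0656 + 7.7841 + 0.0036 + 0.36
     = 22.005
λ·‖w‖₂² = 1.0·22.005 = 22.005

22.005


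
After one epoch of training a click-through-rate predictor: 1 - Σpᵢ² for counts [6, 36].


Probabilities: [6/42, 36/42] ≈ [0.1429, 0.8571]
Σpᵢ² = (36 + 1296)/42² = 1332/1764
Gini = 1 - Σpᵢ² = 1 - 1332/1764 = 0.2449

0.2449


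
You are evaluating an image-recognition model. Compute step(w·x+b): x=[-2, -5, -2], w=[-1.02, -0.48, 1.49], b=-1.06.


z = (-2)·(-1.02) + (-5)·(-0.48) + (-2)·(1.49) - 1.06
  = 0.4
step(z) = 1 (z≥0)

1


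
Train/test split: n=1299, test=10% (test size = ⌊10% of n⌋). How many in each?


Test = ⌊1299·10/100⌋ = 129
Train = 1299 - 129 = 1170

Train: 1170, Test: 129


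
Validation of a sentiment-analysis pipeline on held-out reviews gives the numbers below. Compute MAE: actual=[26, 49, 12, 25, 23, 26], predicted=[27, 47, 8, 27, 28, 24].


Absolute errors: |26-27|=1, |49-47|=2, |12-8|=4, |25-27|=2, |23-28|=5, |26-24|=2
Sum = 16
MAE = 16/6 = 8/3

8/3


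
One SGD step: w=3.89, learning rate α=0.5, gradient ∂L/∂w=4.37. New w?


w_new = w - α·∇
= 3.89 - 0.5·4.37
= 3.89 - 2.185
= 1.705

1.705


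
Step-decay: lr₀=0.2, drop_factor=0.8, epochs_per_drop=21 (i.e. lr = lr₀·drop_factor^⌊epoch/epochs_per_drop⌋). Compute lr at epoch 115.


n_drops = ⌊115/21⌋ = 5
lr = 0.2·0.8^5 = 0.2·0.32768 = 0.065536

0.065536


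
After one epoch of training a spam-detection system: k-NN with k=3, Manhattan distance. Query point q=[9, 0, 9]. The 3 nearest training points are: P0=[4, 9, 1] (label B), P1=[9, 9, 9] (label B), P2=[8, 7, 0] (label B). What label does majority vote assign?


d(q,P0) = 22  (label B)
d(q,P1) = 9  (label B)
d(q,P2) = 17  (label B)
Votes: A=0, B=3
Majority → B

B


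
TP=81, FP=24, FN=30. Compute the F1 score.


Precision = 81/105 = 0.7714
Recall = 81/111 = 0.7297
F1 = 2·P·R/(P+R) = 2·TP/(2·TP+FP+FN) = 162/(162+24+30) = 162/216 = 0.75

0.75


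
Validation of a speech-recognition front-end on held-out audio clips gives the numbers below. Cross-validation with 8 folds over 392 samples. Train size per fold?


Fold size = 392/8 = 49
Training per fold = 392 - 49 = 343

343


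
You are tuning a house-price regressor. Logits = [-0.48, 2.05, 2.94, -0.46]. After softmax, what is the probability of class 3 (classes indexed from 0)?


Exponentials: e^-0.48=0.6188, e^2.05=7.7679, e^2.94=18.9158, e^-0.46=0.6313
Sum = 27.9338
Softmax = [0.0222, 0.2781, 0.6772, 0.0226]
p[3] = 0.6313/27.9338 = 0.0226

0.0226


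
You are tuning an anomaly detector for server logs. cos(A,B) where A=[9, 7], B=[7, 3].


A·B = 9·7 + 7·3 = 84
‖A‖ = √130 = 11.4018, ‖B‖ = √58 = 7.6158
cos = 84/(√130·√58) = 84/√7540 = 0.9674

0.9674


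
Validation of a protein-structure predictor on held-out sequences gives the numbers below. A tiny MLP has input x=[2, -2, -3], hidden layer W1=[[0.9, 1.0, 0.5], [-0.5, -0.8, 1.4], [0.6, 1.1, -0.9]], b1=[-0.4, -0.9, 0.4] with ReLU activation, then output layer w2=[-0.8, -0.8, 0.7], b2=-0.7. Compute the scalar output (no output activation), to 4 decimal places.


z1[0] = (0.9)·(2) + (1.0)·(-2) + (0.5)·(-3) - 0.4 = -2.1
z1[1] = (-0.5)·(2) + (-0.8)·(-2) + (1.4)·(-3) - 0.9 = -4.5
z1[2] = (0.6)·(2) + (1.1)·(-2) + (-0.9)·(-3) + 0.4 = 2.1
h = ReLU(z1) = [0.0, 0.0, 2.1]
output = (-0.8)·(0.0) + (-0.8)·(0.0) + (0.7)·(2.1) - 0.7 = 0.77

0.77


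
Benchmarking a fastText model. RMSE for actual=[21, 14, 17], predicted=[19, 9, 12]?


MSE = 54/3 = 18
RMSE = √(54/3) = 4.2426

4.2426


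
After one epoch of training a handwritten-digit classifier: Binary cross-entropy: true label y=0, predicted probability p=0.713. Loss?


BCE = -[y·ln(p) + (1-y)·ln(1-p)]
= -0 - 1·ln(1-0.713)
= -ln(0.287) = 1.2483

1.2483


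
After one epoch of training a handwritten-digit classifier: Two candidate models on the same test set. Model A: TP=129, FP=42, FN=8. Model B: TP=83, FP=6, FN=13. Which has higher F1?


Model A: P=129/171=0.7544, R=129/137=0.9416, F1=2PR/(P+R)=2TP/(2TP+FP+FN)=258/308=0.8377
Model B: P=83/89=0.9326, R=83/96=0.8646, F1=2PR/(P+R)=2TP/(2TP+FP+FN)=166/185=0.8973
0.8377 < 0.8973 → Model B

Model B


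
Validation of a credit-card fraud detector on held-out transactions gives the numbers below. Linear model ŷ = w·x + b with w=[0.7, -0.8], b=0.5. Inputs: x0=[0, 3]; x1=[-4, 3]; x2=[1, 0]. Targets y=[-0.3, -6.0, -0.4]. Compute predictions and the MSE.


ŷ0 = (0.7)·(0) + (-0.8)·(3) + 0.5 = -1.9
ŷ1 = (0.7)·(-4) + (-0.8)·(3) + 0.5 = -4.7
ŷ2 = (0.7)·(1) + (-0.8)·(0) + 0.5 = 1.2
errors² = [2.56, 1.69, 2.56]
MSE = 6.8100/3 = 2.27

2.27


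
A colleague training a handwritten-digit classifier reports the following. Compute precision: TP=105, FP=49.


Precision = TP/(TP+FP)
= 105/(105+49)
= 105/154 = 68.18%

68.18%


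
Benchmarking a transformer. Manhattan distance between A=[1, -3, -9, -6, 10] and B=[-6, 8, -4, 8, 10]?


d = |1+ 6| + |-3-8| + |-9+ 4| + |-6-8| + |10-10|
  = 7 + 11 + 5 + 14 + 0
  = 37

37


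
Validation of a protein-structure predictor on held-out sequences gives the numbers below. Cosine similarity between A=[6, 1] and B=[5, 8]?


A·B = 6·5 + 1·8 = 38
‖A‖ = √37 = 6.0828, ‖B‖ = √89 = 9.434
cos = 38/(√37·√89) = 38/√3293 = 0.6622

0.6622


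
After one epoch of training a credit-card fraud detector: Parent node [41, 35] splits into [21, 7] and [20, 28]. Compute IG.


Parent = [41, 35], H_parent = 0.9955
H_left = 0.8113 (n=28), H_right = 0.9799 (n=48)
H_children = (28/76)·0.8113 + (48/76)·0.9799 = 0.9178
IG = 0.9955 - 0.9178 = 0.0777

0.0777


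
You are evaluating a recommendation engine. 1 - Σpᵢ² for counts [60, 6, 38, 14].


Probabilities: [60/118, 6/118, 38/118, 14/118] ≈ [0.5085, 0.0508, 0.322, 0.1186]
Σpᵢ² = (3600 + 36 + 1444 + 196)/118² = 5276/13924
Gini = 1 - Σpᵢ² = 1 - 5276/13924 = 0.6211

0.6211


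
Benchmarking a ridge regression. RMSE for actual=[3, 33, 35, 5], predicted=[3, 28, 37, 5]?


MSE = 29/4 = 7.25
RMSE = √(29/4) = 2.6926

2.6926


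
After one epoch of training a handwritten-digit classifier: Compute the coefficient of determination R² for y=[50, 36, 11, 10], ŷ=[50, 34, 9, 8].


ȳ = 26.75
SS_res = Σ(y-ŷ)² = 12
SS_tot = Σ(y-ȳ)² = 1154.75
R² = 1 - SS_res/SS_tot = 1 - 0.0104 = 0.9896

0.9896


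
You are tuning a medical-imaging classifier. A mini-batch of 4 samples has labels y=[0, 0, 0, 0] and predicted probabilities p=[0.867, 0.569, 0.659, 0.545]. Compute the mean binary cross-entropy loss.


L[0] = -ln(1-0.867) = -ln(0.133) = 2.0174
L[1] = -ln(1-0.569) = -ln(0.431) = 0.8416
L[2] = -ln(1-0.659) = -ln(0.341) = 1.0759
L[3] = -ln(1-0.545) = -ln(0.455) = 0.7875
mean = (2.0174 + 0.8416 + 1.0759 + 0.7875)/4 = 1.1806

1.1806


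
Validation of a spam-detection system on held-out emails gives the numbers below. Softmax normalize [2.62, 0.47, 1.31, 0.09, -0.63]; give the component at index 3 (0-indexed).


Exponentials: e^2.62=13.7357, e^0.47=1.6, e^1.31=3.7062, e^0.09=1.0942, e^-0.63=0.5326
Sum = 20.6687
Softmax = [0.6646, 0.0774, 0.1793, 0.0529, 0.0258]
p[3] = 1.0942/20.6687 = 0.0529

0.0529


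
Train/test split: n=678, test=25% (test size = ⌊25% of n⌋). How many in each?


Test = ⌊678·25/100⌋ = 169
Train = 678 - 169 = 509

Train: 509, Test: 169


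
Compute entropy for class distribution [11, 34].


Probabilities: [11/45, 34/45] ≈ [0.2444, 0.7556]
H = -((11/45)·log₂(11/45) + (34/45)·log₂(34/45))
  = 0.8024 bits

0.8024 bits


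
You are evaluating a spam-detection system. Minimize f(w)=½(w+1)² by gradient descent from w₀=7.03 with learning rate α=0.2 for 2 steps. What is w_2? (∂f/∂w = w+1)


step 1: grad = 7.03+1 = 8.03; w = 7.03 - 0.2·(8.03) = 5.424
step 2: grad = 5.424+1 = 6.424; w = 5.424 - 0.2·(6.424) = 4.1392

4.1392


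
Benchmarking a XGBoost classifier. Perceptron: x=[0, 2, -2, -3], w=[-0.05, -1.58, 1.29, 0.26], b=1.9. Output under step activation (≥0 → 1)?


z = (0)·(-0.05) + (2)·(-1.58) + (-2)·(1.29) + (-3)·(0.26) + 1.9
  = -4.62
step(z) = 0 (z<0)

0


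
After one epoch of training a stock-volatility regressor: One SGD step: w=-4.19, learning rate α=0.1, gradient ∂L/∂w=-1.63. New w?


w_new = w - α·∇
= -4.19 - 0.1·-1.63
= -4.19 + 0.163
= -4.027

-4.027


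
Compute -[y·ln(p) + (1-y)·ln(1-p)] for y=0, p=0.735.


BCE = -[y·ln(p) + (1-y)·ln(1-p)]
= -0 - 1·ln(1-0.735)
= -ln(0.265) = 1.328

1.328


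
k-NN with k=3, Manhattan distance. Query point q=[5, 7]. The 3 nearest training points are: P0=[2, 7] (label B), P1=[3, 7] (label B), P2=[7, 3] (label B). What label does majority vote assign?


d(q,P0) = 3  (label B)
d(q,P1) = 2  (label B)
d(q,P2) = 6  (label B)
Votes: A=0, B=3
Majority → B

B


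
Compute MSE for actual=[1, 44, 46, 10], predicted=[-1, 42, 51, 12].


Squared errors: (1+ 1)²=4, (44-42)²=4, (46-51)²=25, (10-12)²=4
Sum = 37
MSE = 37/4 = 37/4

37/4


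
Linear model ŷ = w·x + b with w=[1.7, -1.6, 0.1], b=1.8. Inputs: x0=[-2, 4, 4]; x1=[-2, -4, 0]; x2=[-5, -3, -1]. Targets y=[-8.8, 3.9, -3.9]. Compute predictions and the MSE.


ŷ0 = (1.7)·(-2) + (-1.6)·(4) + (0.1)·(4) + 1.8 = -7.6
ŷ1 = (1.7)·(-2) + (-1.6)·(-4) + (0.1)·(0) + 1.8 = 4.8
ŷ2 = (1.7)·(-5) + (-1.6)·(-3) + (0.1)·(-1) + 1.8 = -2.0
errors² = [1.44, 0.81, 3.61]
MSE = 5.8600/3 = 1.9533

1.9533


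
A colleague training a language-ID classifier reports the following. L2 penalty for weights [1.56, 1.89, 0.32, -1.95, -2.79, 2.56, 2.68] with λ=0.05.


‖w‖₂² = (1.56)² + (1.89)² + (0.32)² + (-1.95)² + (-2.79)² + (2.56)² + (2.68)²
     = 2.4336 + 3.5721 + 0.1024 + 3.8025 + 7.7841 + 6.5536 + 7.1824
     = 31.4307
λ·‖w‖₂² = 0.05·31.4307 = 1.571535

1.571535


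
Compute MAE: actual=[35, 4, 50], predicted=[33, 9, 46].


Absolute errors: |35-33|=2, |4-9|=5, |50-46|=4
Sum = 11
MAE = 11/3 = 11/3

11/3


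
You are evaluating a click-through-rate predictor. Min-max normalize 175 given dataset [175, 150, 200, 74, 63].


min=63, max=200
(175-63)/(200-63) = 112/137 = 0.8175

0.8175


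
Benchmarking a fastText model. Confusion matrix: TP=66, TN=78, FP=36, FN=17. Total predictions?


Total = TP + TN + FP + FN
= 66 + 78 + 36 + 17
= 197
(Predicted positive: 102, predicted negative: 95)

197


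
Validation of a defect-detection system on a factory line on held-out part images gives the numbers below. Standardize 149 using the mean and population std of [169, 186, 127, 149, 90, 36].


μ = 126.1667, σ = 50.6209
z = (149 - 126.1667)/50.6209 = 0.4511

0.4511


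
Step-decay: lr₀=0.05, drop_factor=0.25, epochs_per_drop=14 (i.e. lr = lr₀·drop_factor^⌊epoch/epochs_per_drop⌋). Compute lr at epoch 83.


n_drops = ⌊83/14⌋ = 5
lr = 0.05·0.25^5 = 0.05·0.0009765625 = 0.000048828125

0.000048828125


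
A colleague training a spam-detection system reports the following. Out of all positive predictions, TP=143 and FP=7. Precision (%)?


Precision = TP/(TP+FP)
= 143/(143+7)
= 143/150 = 95.33%

95.33%


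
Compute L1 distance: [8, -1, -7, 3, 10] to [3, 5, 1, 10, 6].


d = |8-3| + |-1-5| + |-7-1| + |3-10| + |10-6|
  = 5 + 6 + 8 + 7 + 4
  = 30

30


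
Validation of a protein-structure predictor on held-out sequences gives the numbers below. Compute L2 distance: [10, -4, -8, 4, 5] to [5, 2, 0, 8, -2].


d = √((10-5)² + (-4-2)² + (-8-0)² + (4-8)² + (5+ 2)²)
  = √(25 + 36 + 64 + 16 + 49)
  = √190 = 13.784

13.784


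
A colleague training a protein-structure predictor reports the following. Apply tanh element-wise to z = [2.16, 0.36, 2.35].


tanh(2.16) = 0.9737
tanh(0.36) = 0.3452
tanh(2.35) = 0.982
result = [0.9737, 0.3452, 0.982]

[0.9737, 0.3452, 0.982]


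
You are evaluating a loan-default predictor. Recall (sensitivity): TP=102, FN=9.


Recall = TP/(TP+FN)
= 102/(102+9)
= 102/111 = 91.89%

91.89%


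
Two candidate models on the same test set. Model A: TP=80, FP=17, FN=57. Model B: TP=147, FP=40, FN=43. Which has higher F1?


Model A: P=80/97=0.8247, R=80/137=0.5839, F1=2PR/(P+R)=2TP/(2TP+FP+FN)=160/234=0.6838
Model B: P=147/187=0.7861, R=147/190=0.7737, F1=2PR/(P+R)=2TP/(2TP+FP+FN)=294/377=0.7798
0.6838 < 0.7798 → Model B

Model B


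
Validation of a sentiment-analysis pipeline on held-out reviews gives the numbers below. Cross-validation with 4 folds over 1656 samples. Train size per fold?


Fold size = 1656/4 = 414
Training per fold = 1656 - 414 = 1242

1242


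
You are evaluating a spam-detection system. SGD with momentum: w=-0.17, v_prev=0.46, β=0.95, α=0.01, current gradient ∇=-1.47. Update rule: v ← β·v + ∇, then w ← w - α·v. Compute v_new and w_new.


v_new = 0.95·0.46 - 1.47 = 0.437 - 1.47 = -1.033
w_new = -0.17 - 0.01·-1.033 = -0.17 + 0.01033 = -0.15967

v_new=-1.033, w_new=-0.15967


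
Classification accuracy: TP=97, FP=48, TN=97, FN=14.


Accuracy = (TP+TN)/(TP+TN+FP+FN)
= (97+97)/(256)
= 194/256 = 75.78%

75.78%


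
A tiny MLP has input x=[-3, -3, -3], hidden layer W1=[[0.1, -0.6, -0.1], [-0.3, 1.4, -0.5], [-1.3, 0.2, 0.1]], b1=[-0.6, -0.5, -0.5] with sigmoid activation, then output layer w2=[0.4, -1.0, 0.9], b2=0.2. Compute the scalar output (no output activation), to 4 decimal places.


z1[0] = (0.1)·(-3) + (-0.6)·(-3) + (-0.1)·(-3) - 0.6 = 1.2
z1[1] = (-0.3)·(-3) + (1.4)·(-3) + (-0.5)·(-3) - 0.5 = -2.3
z1[2] = (-1.3)·(-3) + (0.2)·(-3) + (0.1)·(-3) - 0.5 = 2.5
h = sigmoid(z1) = [0.7685, 0.0911, 0.9241]
output = (0.4)·(0.7685) + (-1.0)·(0.0911) + (0.9)·(0.9241) + 0.2 = 1.248

1.248


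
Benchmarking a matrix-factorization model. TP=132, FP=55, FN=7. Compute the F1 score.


Precision = 132/187 = 0.7059
Recall = 132/139 = 0.9496
F1 = 2·P·R/(P+R) = 2·TP/(2·TP+FP+FN) = 264/(264+55+7) = 264/326 = 0.8098

0.8098


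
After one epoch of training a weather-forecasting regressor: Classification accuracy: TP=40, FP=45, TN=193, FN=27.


Accuracy = (TP+TN)/(TP+TN+FP+FN)
= (40+193)/(305)
= 233/305 = 76.39%

76.39%


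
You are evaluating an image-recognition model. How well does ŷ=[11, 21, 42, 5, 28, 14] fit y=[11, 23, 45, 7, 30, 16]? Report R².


ȳ = 22
SS_res = Σ(y-ŷ)² = 25
SS_tot = Σ(y-ȳ)² = 976
R² = 1 - SS_res/SS_tot = 1 - 0.0256 = 0.9744

0.9744


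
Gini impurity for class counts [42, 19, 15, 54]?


Probabilities: [42/130, 19/130, 15/130, 54/130] ≈ [0.3231, 0.1462, 0.1154, 0.4154]
Σpᵢ² = (1764 + 361 + 225 + 2916)/130² = 5266/16900
Gini = 1 - Σpᵢ² = 1 - 5266/16900 = 0.6884

0.6884


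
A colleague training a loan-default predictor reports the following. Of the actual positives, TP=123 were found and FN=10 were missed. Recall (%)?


Recall = TP/(TP+FN)
= 123/(123+10)
= 123/133 = 92.48%

92.48%


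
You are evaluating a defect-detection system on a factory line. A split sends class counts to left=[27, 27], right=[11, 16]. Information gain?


Parent = [38, 43], H_parent = 0.9972
H_left = 1 (n=54), H_right = 0.9751 (n=27)
H_children = (54/81)·1 + (27/81)·0.9751 = 0.9917
IG = 0.9972 - 0.9917 = 0.0055

0.0055


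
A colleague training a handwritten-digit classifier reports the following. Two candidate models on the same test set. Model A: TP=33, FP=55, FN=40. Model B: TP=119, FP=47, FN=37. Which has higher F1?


Model A: P=33/88=0.375, R=33/73=0.4521, F1=2PR/(P+R)=2TP/(2TP+FP+FN)=66/161=0.4099
Model B: P=119/166=0.7169, R=119/156=0.7628, F1=2PR/(P+R)=2TP/(2TP+FP+FN)=238/322=0.7391
0.4099 < 0.7391 → Model B

Model B
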